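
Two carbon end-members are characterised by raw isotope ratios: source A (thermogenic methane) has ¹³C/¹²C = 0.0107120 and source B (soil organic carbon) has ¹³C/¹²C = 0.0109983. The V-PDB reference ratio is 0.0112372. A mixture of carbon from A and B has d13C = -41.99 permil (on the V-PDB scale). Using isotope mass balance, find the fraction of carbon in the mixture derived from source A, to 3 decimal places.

δ_A = (0.0107120/0.0112372 − 1)×1000 = (0.953262 − 1)×1000 = -46.738 permil
δ_B = (0.0109983/0.0112372 − 1)×1000 = (0.978740 − 1)×1000 = -21.260 permil
f_A = (δ_mix − δ_B)/(δ_A − δ_B) = (-41.99 − (-21.260))/(-46.738 − (-21.260))
f_A = -20.730 / -25.478 = 0.8137

0.814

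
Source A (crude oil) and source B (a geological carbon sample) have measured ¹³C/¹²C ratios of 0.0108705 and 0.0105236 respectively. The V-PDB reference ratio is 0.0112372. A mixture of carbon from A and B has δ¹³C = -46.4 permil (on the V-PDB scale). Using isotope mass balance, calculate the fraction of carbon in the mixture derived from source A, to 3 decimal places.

0.554

δ_A = (0.0108705/0.0112372 − 1)×1000 = (0.967367 − 1)×1000 = -32.633 permil
δ_B = (0.0105236/0.0112372 − 1)×1000 = (0.936497 − 1)×1000 = -63.503 permil
f_A = (δ_mix − δ_B)/(δ_A − δ_B) = (-46.4 − (-63.503))/(-32.633 − (-63.503))
f_A = 17.103 / 30.871 = 0.5540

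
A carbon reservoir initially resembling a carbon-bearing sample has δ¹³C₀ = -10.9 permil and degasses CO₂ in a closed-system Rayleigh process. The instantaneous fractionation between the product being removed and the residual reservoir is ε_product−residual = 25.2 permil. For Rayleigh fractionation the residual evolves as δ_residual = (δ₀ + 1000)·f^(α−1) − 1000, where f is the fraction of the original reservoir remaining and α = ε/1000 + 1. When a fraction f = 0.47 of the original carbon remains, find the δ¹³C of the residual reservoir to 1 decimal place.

-29.5 permil

Rayleigh residual: δ_res = (δ₀ + 1000)·f^(α−1) − 1000
α = ε/1000 + 1 = 1.02520, so α − 1 = 0.02520
f^(α−1) = 0.47^(0.02520) = 0.981153
δ_res = (-10.9 + 1000) × 0.981153 − 1000 = 970.459 − 1000 = -29.54 permil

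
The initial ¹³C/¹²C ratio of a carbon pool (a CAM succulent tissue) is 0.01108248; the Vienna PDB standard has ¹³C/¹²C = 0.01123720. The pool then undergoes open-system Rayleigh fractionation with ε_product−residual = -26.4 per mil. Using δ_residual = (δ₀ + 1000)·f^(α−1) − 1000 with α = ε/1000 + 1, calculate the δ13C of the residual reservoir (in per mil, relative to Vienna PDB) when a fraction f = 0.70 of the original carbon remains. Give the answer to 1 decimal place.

δ₀ = (0.01108248/0.01123720 − 1)×1000 = (0.986231 − 1)×1000 = -13.769 per mil
α − 1 = ε/1000 = -0.0264
f^(α−1) = 0.70^(-0.0264) = 1.009461
δ_res = (-13.769 + 1000) × 1.009461 − 1000 = 995.562 − 1000 = -4.44 per mil

-4.4 per mil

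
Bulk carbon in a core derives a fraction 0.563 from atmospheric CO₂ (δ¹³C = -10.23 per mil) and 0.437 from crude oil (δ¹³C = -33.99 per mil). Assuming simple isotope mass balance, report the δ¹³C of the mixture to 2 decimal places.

-20.61 per mil

δ_mix = f_A·δ_A + f_B·δ_B
δ_mix = 0.563 × (-10.23) + 0.437 × (-33.99)
δ_mix = -5.759 + -14.854 = -20.613 per mil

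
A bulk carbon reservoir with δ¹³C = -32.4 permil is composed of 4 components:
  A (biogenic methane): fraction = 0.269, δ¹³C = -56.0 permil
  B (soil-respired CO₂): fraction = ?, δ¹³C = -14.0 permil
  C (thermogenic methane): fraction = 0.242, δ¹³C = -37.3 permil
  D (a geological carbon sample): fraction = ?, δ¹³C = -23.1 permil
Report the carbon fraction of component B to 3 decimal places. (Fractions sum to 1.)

Let f_B and f_D be the unknown fractions; fractions sum to 1 so f_B + f_D = 0.489.
Mass balance: Σ fᵢ·δᵢ = δ_bulk ⇒ f_B·(-14.0) + f_D·(-23.1) = -32.4 − (-24.091) = -8.309
Substitute f_D = 0.489 − f_B:
f_B·(-14.0 − -23.1) = -8.309 − 0.489×(-23.1) = 2.986
f_B = 2.986 / 9.1 = 0.3282

0.328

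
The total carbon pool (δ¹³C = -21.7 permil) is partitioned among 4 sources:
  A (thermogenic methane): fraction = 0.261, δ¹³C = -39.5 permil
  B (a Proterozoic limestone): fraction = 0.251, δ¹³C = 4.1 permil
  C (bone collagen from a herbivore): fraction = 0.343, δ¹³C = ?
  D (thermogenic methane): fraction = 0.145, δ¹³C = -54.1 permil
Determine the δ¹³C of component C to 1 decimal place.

Isotope mass balance: δ_bulk = Σ fᵢ·δᵢ.
-21.7 = 0.261×(-39.5) + 0.251×(4.1) + 0.343×δ_C + 0.145×(-54.1)
0.343·δ_C = -21.7 − (-17.125) = -4.575
δ_C = -4.575 / 0.343 = -13.34 permil

-13.3 permil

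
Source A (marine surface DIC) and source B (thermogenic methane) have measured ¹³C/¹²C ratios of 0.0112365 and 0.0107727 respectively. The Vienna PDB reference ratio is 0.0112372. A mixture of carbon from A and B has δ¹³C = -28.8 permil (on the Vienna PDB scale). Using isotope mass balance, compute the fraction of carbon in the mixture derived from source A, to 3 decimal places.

δ_A = (0.0112365/0.0112372 − 1)×1000 = (0.999938 − 1)×1000 = -0.062 permil
δ_B = (0.0107727/0.0112372 − 1)×1000 = (0.958664 − 1)×1000 = -41.336 permil
f_A = (δ_mix − δ_B)/(δ_A − δ_B) = (-28.8 − (-41.336))/(-0.062 − (-41.336))
f_A = 12.536 / 41.274 = 0.3037

0.304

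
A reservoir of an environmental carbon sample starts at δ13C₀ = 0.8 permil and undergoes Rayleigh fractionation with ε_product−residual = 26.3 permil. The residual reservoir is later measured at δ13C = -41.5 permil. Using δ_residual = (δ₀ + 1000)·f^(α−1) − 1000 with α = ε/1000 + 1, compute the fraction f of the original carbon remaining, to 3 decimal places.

0.194

α − 1 = ε/1000 = 0.0263
(δ_res + 1000)/(δ₀ + 1000) = (-41.5 + 1000)/(0.8 + 1000) = 958.5/1000.8 = 0.957734
f = 0.957734^(1/0.0263) = exp(ln(0.957734)/0.0263) = exp(-0.04319/0.0263)
f = exp(-1.6420) = 0.1936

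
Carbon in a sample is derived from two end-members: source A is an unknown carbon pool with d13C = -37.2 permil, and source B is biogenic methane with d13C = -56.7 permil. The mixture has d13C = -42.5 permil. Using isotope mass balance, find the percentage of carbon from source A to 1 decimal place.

72.8%

δ_mix = f_A·δ_A + (1 − f_A)·δ_B  ⇒  f_A = (δ_mix − δ_B)/(δ_A − δ_B)
f_A = (-42.5 − (-56.7)) / (-37.2 − (-56.7))
f_A = 14.2 / 19.5 = 0.7282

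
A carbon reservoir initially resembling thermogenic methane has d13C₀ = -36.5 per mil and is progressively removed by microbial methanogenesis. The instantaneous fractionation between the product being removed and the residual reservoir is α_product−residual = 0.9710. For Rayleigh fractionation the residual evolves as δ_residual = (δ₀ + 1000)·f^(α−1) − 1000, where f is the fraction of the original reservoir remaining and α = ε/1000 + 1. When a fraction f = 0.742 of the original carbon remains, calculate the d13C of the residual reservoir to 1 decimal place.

-28.1 per mil

Rayleigh residual: δ_res = (δ₀ + 1000)·f^(α−1) − 1000
α − 1 = -0.02900
f^(α−1) = 0.742^(-0.02900) = 1.008691
δ_res = (-36.5 + 1000) × 1.008691 − 1000 = 971.874 − 1000 = -28.13 per mil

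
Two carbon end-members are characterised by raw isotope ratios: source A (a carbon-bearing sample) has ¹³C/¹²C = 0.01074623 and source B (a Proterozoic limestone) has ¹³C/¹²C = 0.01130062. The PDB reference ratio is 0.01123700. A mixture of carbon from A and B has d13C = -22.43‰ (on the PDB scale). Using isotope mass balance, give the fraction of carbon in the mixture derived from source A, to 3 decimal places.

0.569

δ_A = (0.01074623/0.01123700 − 1)×1000 = (0.956326 − 1)×1000 = -43.674‰
δ_B = (0.01130062/0.01123700 − 1)×1000 = (1.005662 − 1)×1000 = 5.662‰
f_A = (δ_mix − δ_B)/(δ_A − δ_B) = (-22.43 − (5.662))/(-43.674 − (5.662))
f_A = -28.092 / -49.336 = 0.5694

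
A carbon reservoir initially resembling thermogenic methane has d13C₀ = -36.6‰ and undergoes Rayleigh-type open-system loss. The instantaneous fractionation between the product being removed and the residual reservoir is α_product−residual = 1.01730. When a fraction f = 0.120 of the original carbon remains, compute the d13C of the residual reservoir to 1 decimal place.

-71.3‰

Rayleigh residual: δ_res = (δ₀ + 1000)·f^(α−1) − 1000
α − 1 = 0.01730
f^(α−1) = 0.120^(0.01730) = 0.963984
δ_res = (-36.6 + 1000) × 0.963984 − 1000 = 928.702 − 1000 = -71.30‰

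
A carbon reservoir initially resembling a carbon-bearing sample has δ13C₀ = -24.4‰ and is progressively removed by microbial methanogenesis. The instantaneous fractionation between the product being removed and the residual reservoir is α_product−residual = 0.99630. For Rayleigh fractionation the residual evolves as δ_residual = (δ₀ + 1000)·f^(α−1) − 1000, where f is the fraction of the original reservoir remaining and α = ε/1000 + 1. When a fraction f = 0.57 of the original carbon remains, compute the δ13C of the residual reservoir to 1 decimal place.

-22.4‰

Rayleigh residual: δ_res = (δ₀ + 1000)·f^(α−1) − 1000
α − 1 = -0.00370
f^(α−1) = 0.57^(-0.00370) = 1.002082
δ_res = (-24.4 + 1000) × 1.002082 − 1000 = 977.631 − 1000 = -22.37‰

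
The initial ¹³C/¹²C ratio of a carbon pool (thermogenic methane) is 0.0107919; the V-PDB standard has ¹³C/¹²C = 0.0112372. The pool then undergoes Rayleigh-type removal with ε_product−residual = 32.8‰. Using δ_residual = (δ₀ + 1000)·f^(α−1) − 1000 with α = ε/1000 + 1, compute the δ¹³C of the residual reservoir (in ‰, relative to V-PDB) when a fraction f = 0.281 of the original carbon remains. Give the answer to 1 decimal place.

δ₀ = (0.0107919/0.0112372 − 1)×1000 = (0.960373 − 1)×1000 = -39.627‰
α − 1 = ε/1000 = 0.0328
f^(α−1) = 0.281^(0.0328) = 0.959219
δ_res = (-39.627 + 1000) × 0.959219 − 1000 = 921.207 − 1000 = -78.79‰

-78.8‰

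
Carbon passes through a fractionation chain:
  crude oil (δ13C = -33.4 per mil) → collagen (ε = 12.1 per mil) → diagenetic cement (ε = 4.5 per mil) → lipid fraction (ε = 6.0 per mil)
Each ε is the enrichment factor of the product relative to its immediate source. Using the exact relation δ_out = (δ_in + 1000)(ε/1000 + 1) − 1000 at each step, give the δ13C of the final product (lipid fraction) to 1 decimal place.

-11.4 per mil

step 1: δ = (-33.40 + 1000)·(12.1/1000 + 1) − 1000 = -21.70 per mil
step 2: δ = (-21.70 + 1000)·(4.5/1000 + 1) − 1000 = -17.30 per mil
step 3: δ = (-17.30 + 1000)·(6.0/1000 + 1) − 1000 = -11.41 per mil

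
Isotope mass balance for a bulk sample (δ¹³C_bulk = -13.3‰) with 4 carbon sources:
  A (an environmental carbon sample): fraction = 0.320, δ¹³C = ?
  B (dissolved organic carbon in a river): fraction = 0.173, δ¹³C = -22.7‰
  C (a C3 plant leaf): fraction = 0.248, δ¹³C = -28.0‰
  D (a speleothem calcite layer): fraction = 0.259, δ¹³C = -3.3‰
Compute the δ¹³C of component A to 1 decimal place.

Isotope mass balance: δ_bulk = Σ fᵢ·δᵢ.
-13.3 = 0.320×δ_A + 0.173×(-22.7) + 0.248×(-28.0) + 0.259×(-3.3)
0.320·δ_A = -13.3 − (-11.726) = -1.574
δ_A = -1.574 / 0.320 = -4.92‰

-4.9‰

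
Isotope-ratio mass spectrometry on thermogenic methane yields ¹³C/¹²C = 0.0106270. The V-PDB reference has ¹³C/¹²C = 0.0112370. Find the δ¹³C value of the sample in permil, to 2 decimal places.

-54.28 permil

δ¹³C = (R_sample / R_standard − 1) × 1000
R_sample / R_standard = 0.0106270 / 0.0112370 = 0.945715
δ¹³C = (0.945715 − 1) × 1000 = -54.285 permil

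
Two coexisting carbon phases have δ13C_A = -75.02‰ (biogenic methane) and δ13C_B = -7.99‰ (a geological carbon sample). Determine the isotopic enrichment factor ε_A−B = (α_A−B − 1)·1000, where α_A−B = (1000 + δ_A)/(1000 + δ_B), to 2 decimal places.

-67.57‰

α_A−B = (1000 + -75.02) / (1000 + -7.99) = 924.98 / 992.01 = 0.932430
ε_A−B = (0.932430 − 1) × 1000 = -67.570‰
(The approximation ε ≈ δ_A − δ_B would give -67.03‰.)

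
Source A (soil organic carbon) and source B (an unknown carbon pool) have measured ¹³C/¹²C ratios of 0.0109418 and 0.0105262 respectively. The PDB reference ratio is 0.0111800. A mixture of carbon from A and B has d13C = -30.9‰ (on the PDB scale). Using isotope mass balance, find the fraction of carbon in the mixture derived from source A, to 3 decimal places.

0.742

δ_A = (0.0109418/0.0111800 − 1)×1000 = (0.978694 − 1)×1000 = -21.306‰
δ_B = (0.0105262/0.0111800 − 1)×1000 = (0.941521 − 1)×1000 = -58.479‰
f_A = (δ_mix − δ_B)/(δ_A − δ_B) = (-30.9 − (-58.479))/(-21.306 − (-58.479))
f_A = 27.579 / 37.174 = 0.7419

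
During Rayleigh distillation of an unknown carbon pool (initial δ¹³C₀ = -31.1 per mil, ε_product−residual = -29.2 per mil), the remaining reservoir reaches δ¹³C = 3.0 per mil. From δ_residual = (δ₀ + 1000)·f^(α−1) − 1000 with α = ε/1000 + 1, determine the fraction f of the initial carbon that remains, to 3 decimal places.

α − 1 = ε/1000 = -0.0292
(δ_res + 1000)/(δ₀ + 1000) = (3.0 + 1000)/(-31.1 + 1000) = 1003.0/968.9 = 1.035195
f = 1.035195^(1/-0.0292) = exp(ln(1.035195)/-0.0292) = exp(0.03459/-0.0292)
f = exp(-1.1846) = 0.3059

0.306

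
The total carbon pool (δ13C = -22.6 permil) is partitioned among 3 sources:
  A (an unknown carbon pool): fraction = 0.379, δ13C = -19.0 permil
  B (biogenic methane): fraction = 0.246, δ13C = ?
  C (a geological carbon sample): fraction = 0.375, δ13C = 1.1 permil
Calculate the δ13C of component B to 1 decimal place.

-64.3 permil

Isotope mass balance: δ_bulk = Σ fᵢ·δᵢ.
-22.6 = 0.379×(-19.0) + 0.246×δ_B + 0.375×(1.1)
0.246·δ_B = -22.6 − (-6.789) = -15.812
δ_B = -15.812 / 0.246 = -64.27 permil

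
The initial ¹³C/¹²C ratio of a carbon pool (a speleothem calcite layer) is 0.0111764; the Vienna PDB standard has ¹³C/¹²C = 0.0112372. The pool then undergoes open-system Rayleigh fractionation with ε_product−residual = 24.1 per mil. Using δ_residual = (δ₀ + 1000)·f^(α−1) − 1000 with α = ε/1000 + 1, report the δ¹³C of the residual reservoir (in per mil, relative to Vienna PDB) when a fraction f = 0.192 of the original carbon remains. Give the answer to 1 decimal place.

-44.2 per mil

δ₀ = (0.0111764/0.0112372 − 1)×1000 = (0.994589 − 1)×1000 = -5.411 per mil
α − 1 = ε/1000 = 0.0241
f^(α−1) = 0.192^(0.0241) = 0.961009
δ_res = (-5.411 + 1000) × 0.961009 − 1000 = 955.810 − 1000 = -44.19 per mil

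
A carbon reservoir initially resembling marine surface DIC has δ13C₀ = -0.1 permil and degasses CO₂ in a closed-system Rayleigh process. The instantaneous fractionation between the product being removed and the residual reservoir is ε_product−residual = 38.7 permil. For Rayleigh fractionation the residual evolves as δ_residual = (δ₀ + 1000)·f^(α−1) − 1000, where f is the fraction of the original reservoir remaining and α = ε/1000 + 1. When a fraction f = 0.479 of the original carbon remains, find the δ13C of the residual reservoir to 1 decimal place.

Rayleigh residual: δ_res = (δ₀ + 1000)·f^(α−1) − 1000
α = ε/1000 + 1 = 1.03870, so α − 1 = 0.03870
f^(α−1) = 0.479^(0.03870) = 0.971917
δ_res = (-0.1 + 1000) × 0.971917 − 1000 = 971.819 − 1000 = -28.18 permil

-28.2 permil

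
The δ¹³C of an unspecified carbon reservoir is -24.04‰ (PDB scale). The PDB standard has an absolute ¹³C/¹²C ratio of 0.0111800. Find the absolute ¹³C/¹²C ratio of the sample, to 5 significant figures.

R_sample = R_standard × (δ¹³C/1000 + 1)
R_sample = 0.0111800 × (-24.04/1000 + 1) = 0.0111800 × 0.975960
R_sample = 0.0109112

0.010911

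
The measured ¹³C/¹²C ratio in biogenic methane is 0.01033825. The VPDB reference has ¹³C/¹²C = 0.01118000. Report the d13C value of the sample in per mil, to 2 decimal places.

d13C = (R_sample / R_standard − 1) × 1000
R_sample / R_standard = 0.01033825 / 0.01118000 = 0.924709
d13C = (0.924709 − 1) × 1000 = -75.291 per mil

-75.29 per mil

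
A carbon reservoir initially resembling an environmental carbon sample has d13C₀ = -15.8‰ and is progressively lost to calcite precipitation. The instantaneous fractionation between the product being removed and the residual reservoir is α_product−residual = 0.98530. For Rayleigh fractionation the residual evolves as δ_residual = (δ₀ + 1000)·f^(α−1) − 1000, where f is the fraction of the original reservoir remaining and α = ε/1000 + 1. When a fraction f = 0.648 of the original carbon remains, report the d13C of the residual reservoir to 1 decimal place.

Rayleigh residual: δ_res = (δ₀ + 1000)·f^(α−1) − 1000
α − 1 = -0.01470
f^(α−1) = 0.648^(-0.01470) = 1.006398
δ_res = (-15.8 + 1000) × 1.006398 − 1000 = 990.497 − 1000 = -9.50‰

-9.5‰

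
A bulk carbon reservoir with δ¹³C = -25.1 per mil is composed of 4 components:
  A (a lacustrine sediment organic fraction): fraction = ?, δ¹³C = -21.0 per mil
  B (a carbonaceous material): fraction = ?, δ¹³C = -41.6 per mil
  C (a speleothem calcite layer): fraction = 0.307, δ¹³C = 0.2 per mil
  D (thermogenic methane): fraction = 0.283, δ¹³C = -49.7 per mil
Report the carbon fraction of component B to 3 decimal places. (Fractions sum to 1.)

Let f_B and f_A be the unknown fractions; fractions sum to 1 so f_B + f_A = 0.410.
Mass balance: Σ fᵢ·δᵢ = δ_bulk ⇒ f_B·(-41.6) + f_A·(-21.0) = -25.1 − (-14.004) = -11.096
Substitute f_A = 0.410 − f_B:
f_B·(-41.6 − -21.0) = -11.096 − 0.410×(-21.0) = -2.486
f_B = -2.486 / -20.6 = 0.1207

0.121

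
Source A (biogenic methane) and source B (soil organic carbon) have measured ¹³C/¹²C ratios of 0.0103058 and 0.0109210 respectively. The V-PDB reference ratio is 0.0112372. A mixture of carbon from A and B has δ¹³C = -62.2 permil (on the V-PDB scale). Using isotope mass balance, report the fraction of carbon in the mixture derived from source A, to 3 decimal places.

0.622

δ_A = (0.0103058/0.0112372 − 1)×1000 = (0.917115 − 1)×1000 = -82.885 permil
δ_B = (0.0109210/0.0112372 − 1)×1000 = (0.971861 − 1)×1000 = -28.139 permil
f_A = (δ_mix − δ_B)/(δ_A − δ_B) = (-62.2 − (-28.139))/(-82.885 − (-28.139))
f_A = -34.061 / -54.747 = 0.6222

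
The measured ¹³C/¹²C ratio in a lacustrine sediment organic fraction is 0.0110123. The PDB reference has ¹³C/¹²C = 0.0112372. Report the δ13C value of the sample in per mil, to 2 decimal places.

δ13C = (R_sample / R_standard − 1) × 1000
R_sample / R_standard = 0.0110123 / 0.0112372 = 0.979986
δ13C = (0.979986 − 1) × 1000 = -20.014 per mil

-20.01 per mil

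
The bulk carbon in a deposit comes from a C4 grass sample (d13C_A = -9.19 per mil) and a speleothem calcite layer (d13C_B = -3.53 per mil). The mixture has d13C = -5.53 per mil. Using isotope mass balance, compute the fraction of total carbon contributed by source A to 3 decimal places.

δ_mix = f_A·δ_A + (1 − f_A)·δ_B  ⇒  f_A = (δ_mix − δ_B)/(δ_A − δ_B)
f_A = (-5.53 − (-3.53)) / (-9.19 − (-3.53))
f_A = -2.00 / -5.66 = 0.3534

0.353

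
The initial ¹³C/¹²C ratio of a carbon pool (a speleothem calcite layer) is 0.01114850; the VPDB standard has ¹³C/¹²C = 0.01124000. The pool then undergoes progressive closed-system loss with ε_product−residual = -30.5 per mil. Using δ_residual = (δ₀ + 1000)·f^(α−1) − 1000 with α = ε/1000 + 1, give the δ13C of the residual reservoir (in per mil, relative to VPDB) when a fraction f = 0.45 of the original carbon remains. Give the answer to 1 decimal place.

16.3 per mil

δ₀ = (0.01114850/0.01124000 − 1)×1000 = (0.991859 − 1)×1000 = -8.141 per mil
α − 1 = ε/1000 = -0.0305
f^(α−1) = 0.45^(-0.0305) = 1.024653
δ_res = (-8.141 + 1000) × 1.024653 − 1000 = 1016.312 − 1000 = 16.31 per mil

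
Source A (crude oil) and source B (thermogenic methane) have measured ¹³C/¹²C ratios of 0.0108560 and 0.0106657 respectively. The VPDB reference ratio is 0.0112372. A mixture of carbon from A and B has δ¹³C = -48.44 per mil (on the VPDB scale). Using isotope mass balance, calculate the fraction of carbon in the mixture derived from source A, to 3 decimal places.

δ_A = (0.0108560/0.0112372 − 1)×1000 = (0.966077 − 1)×1000 = -33.923 per mil
δ_B = (0.0106657/0.0112372 − 1)×1000 = (0.949142 − 1)×1000 = -50.858 per mil
f_A = (δ_mix − δ_B)/(δ_A − δ_B) = (-48.44 − (-50.858))/(-33.923 − (-50.858))
f_A = 2.418 / 16.935 = 0.1428

0.143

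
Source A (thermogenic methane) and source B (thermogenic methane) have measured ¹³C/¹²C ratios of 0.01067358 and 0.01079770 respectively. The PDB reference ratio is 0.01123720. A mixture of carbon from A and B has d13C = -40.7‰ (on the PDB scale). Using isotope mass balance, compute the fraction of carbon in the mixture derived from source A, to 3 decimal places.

δ_A = (0.01067358/0.01123720 − 1)×1000 = (0.949843 − 1)×1000 = -50.157‰
δ_B = (0.01079770/0.01123720 − 1)×1000 = (0.960889 − 1)×1000 = -39.111‰
f_A = (δ_mix − δ_B)/(δ_A − δ_B) = (-40.7 − (-39.111))/(-50.157 − (-39.111))
f_A = -1.589 / -11.045 = 0.1438

0.144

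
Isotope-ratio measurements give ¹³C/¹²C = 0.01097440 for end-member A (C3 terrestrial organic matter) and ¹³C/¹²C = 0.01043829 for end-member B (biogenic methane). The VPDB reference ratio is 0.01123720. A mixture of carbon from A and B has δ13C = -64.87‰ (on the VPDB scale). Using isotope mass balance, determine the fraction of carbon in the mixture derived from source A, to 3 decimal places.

δ_A = (0.01097440/0.01123720 − 1)×1000 = (0.976613 − 1)×1000 = -23.387‰
δ_B = (0.01043829/0.01123720 − 1)×1000 = (0.928905 − 1)×1000 = -71.095‰
f_A = (δ_mix − δ_B)/(δ_A − δ_B) = (-64.87 − (-71.095))/(-23.387 − (-71.095))
f_A = 6.225 / 47.709 = 0.1305

0.130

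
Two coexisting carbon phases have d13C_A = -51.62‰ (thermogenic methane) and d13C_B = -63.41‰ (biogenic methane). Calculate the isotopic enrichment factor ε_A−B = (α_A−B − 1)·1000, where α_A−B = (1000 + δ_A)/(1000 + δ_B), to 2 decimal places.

12.59‰

α_A−B = (1000 + -51.62) / (1000 + -63.41) = 948.38 / 936.59 = 1.012588
ε_A−B = (1.012588 − 1) × 1000 = 12.588‰
(The approximation ε ≈ δ_A − δ_B would give 11.79‰.)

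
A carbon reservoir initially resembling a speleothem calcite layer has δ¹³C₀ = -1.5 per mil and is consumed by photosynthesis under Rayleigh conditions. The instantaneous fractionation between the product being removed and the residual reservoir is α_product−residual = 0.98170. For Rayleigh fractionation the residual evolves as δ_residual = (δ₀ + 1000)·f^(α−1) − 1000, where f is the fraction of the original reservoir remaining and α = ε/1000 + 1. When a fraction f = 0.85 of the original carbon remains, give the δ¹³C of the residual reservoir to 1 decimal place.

1.5 per mil

Rayleigh residual: δ_res = (δ₀ + 1000)·f^(α−1) − 1000
α − 1 = -0.01830
f^(α−1) = 0.85^(-0.01830) = 1.002979
δ_res = (-1.5 + 1000) × 1.002979 − 1000 = 1001.474 − 1000 = 1.47 per mil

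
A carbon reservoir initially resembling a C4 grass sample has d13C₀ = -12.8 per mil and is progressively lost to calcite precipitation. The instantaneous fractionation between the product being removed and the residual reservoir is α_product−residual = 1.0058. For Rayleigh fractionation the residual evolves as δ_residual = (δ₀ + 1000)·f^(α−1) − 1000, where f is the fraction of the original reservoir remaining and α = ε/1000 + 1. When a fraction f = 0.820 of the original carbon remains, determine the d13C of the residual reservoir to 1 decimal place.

-13.9 per mil

Rayleigh residual: δ_res = (δ₀ + 1000)·f^(α−1) − 1000
α − 1 = 0.00580
f^(α−1) = 0.820^(0.00580) = 0.998850
δ_res = (-12.8 + 1000) × 0.998850 − 1000 = 986.064 − 1000 = -13.94 per mil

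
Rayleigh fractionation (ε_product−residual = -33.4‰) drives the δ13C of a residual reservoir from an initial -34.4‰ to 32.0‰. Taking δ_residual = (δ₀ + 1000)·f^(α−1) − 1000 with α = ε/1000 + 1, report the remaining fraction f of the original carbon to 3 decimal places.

α − 1 = ε/1000 = -0.0334
(δ_res + 1000)/(δ₀ + 1000) = (32.0 + 1000)/(-34.4 + 1000) = 1032.0/965.6 = 1.068766
f = 1.068766^(1/-0.0334) = exp(ln(1.068766)/-0.0334) = exp(0.06650/-0.0334)
f = exp(-1.9911) = 0.1365

0.137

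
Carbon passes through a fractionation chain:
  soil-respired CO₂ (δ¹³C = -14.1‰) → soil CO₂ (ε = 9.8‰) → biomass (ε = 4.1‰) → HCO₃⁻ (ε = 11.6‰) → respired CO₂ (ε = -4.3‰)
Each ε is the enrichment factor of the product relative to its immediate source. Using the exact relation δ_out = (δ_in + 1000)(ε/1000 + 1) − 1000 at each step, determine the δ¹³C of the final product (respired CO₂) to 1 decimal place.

6.9‰

step 1: δ = (-14.10 + 1000)·(9.8/1000 + 1) − 1000 = -4.44‰
step 2: δ = (-4.44 + 1000)·(4.1/1000 + 1) − 1000 = -0.36‰
step 3: δ = (-0.36 + 1000)·(11.6/1000 + 1) − 1000 = 11.24‰
step 4: δ = (11.24 + 1000)·(-4.3/1000 + 1) − 1000 = 6.89‰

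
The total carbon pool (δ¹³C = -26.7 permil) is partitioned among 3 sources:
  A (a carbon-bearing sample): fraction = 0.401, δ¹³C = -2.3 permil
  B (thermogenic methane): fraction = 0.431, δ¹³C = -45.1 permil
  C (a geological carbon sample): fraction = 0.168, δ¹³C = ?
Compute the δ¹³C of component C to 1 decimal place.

Isotope mass balance: δ_bulk = Σ fᵢ·δᵢ.
-26.7 = 0.401×(-2.3) + 0.431×(-45.1) + 0.168×δ_C
0.168·δ_C = -26.7 − (-20.360) = -6.340
δ_C = -6.340 / 0.168 = -37.74 permil

-37.7 permil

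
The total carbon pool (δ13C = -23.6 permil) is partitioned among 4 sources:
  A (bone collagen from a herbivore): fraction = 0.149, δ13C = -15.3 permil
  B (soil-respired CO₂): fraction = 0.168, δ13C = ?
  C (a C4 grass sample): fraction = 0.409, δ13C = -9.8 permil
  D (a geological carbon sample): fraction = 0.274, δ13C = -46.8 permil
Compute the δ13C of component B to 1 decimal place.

Isotope mass balance: δ_bulk = Σ fᵢ·δᵢ.
-23.6 = 0.149×(-15.3) + 0.168×δ_B + 0.409×(-9.8) + 0.274×(-46.8)
0.168·δ_B = -23.6 − (-19.111) = -4.489
δ_B = -4.489 / 0.168 = -26.72 permil

-26.7 permil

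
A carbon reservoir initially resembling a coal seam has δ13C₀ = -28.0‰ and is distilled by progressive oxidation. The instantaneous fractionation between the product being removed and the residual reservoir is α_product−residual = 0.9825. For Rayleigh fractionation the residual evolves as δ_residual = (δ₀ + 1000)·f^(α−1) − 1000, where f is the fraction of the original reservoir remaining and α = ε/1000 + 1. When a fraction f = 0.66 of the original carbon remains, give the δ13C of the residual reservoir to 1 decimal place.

-20.9‰

Rayleigh residual: δ_res = (δ₀ + 1000)·f^(α−1) − 1000
α − 1 = -0.01750
f^(α−1) = 0.66^(-0.01750) = 1.007298
δ_res = (-28.0 + 1000) × 1.007298 − 1000 = 979.094 − 1000 = -20.91‰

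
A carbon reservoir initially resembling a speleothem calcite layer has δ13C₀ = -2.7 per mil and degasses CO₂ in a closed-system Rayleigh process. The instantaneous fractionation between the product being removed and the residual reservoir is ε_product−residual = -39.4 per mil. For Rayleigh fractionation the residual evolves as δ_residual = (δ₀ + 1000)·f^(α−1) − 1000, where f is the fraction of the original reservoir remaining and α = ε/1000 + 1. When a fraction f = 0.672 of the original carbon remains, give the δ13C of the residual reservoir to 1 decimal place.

13.0 per mil

Rayleigh residual: δ_res = (δ₀ + 1000)·f^(α−1) − 1000
α = ε/1000 + 1 = 0.96060, so α − 1 = -0.03940
f^(α−1) = 0.672^(-0.03940) = 1.015785
δ_res = (-2.7 + 1000) × 1.015785 − 1000 = 1013.042 − 1000 = 13.04 per mil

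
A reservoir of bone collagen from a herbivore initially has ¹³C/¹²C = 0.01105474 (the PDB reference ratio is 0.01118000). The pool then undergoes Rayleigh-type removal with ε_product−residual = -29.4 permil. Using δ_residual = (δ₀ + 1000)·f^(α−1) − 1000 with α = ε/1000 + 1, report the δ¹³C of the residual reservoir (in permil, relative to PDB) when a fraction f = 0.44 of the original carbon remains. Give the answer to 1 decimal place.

13.0 permil

δ₀ = (0.01105474/0.01118000 − 1)×1000 = (0.988796 − 1)×1000 = -11.204 permil
α − 1 = ε/1000 = -0.0294
f^(α−1) = 0.44^(-0.0294) = 1.024430
δ_res = (-11.204 + 1000) × 1.024430 − 1000 = 1012.953 − 1000 = 12.95 permil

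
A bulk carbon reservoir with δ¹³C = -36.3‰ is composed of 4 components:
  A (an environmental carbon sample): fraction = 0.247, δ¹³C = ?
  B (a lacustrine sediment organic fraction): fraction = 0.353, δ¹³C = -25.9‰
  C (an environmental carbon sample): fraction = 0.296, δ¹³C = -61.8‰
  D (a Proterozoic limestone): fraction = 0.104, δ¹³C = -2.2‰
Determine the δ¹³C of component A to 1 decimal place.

Isotope mass balance: δ_bulk = Σ fᵢ·δᵢ.
-36.3 = 0.247×δ_A + 0.353×(-25.9) + 0.296×(-61.8) + 0.104×(-2.2)
0.247·δ_A = -36.3 − (-27.664) = -8.636
δ_A = -8.636 / 0.247 = -34.96‰

-35.0‰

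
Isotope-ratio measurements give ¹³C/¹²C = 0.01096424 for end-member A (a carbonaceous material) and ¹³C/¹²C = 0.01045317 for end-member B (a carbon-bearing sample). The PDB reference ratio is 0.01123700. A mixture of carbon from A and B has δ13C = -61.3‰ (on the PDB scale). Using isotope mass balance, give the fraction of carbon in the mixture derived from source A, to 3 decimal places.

δ_A = (0.01096424/0.01123700 − 1)×1000 = (0.975727 − 1)×1000 = -24.273‰
δ_B = (0.01045317/0.01123700 − 1)×1000 = (0.930246 − 1)×1000 = -69.754‰
f_A = (δ_mix − δ_B)/(δ_A − δ_B) = (-61.3 − (-69.754))/(-24.273 − (-69.754))
f_A = 8.454 / 45.481 = 0.1859

0.186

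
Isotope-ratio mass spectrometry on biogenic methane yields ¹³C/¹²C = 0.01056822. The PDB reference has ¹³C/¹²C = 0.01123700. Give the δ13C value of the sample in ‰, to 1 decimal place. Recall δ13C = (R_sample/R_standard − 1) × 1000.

-59.5‰

δ13C = (R_sample / R_standard − 1) × 1000
R_sample / R_standard = 0.01056822 / 0.01123700 = 0.940484
δ13C = (0.940484 − 1) × 1000 = -59.52‰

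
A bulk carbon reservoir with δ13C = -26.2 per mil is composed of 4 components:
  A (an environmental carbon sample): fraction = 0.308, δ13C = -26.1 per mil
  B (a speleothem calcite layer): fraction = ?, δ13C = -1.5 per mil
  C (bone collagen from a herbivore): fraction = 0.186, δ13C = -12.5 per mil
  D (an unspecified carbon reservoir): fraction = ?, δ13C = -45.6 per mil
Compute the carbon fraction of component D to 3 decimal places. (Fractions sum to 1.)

0.342

Let f_D and f_B be the unknown fractions; fractions sum to 1 so f_D + f_B = 0.506.
Mass balance: Σ fᵢ·δᵢ = δ_bulk ⇒ f_D·(-45.6) + f_B·(-1.5) = -26.2 − (-10.364) = -15.836
Substitute f_B = 0.506 − f_D:
f_D·(-45.6 − -1.5) = -15.836 − 0.506×(-1.5) = -15.077
f_D = -15.077 / -44.1 = 0.3419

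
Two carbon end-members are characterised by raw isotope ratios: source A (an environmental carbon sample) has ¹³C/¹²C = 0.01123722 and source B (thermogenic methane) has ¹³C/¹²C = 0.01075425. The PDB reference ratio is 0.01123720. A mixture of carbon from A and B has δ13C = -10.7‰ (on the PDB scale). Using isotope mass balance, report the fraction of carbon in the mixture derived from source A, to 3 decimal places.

δ_A = (0.01123722/0.01123720 − 1)×1000 = (1.000002 − 1)×1000 = 0.002‰
δ_B = (0.01075425/0.01123720 − 1)×1000 = (0.957022 − 1)×1000 = -42.978‰
f_A = (δ_mix − δ_B)/(δ_A − δ_B) = (-10.7 − (-42.978))/(0.002 − (-42.978))
f_A = 32.278 / 42.980 = 0.7510

0.751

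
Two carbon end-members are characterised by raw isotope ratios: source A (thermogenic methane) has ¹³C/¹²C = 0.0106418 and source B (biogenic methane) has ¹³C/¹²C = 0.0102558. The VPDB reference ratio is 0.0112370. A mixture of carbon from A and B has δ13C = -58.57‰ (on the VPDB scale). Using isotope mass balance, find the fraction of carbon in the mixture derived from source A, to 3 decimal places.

δ_A = (0.0106418/0.0112370 − 1)×1000 = (0.947032 − 1)×1000 = -52.968‰
δ_B = (0.0102558/0.0112370 − 1)×1000 = (0.912681 − 1)×1000 = -87.319‰
f_A = (δ_mix − δ_B)/(δ_A − δ_B) = (-58.57 − (-87.319))/(-52.968 − (-87.319))
f_A = 28.749 / 34.351 = 0.8369

0.837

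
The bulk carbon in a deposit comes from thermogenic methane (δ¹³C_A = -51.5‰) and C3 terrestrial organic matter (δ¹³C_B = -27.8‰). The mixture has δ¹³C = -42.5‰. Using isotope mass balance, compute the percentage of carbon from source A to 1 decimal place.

δ_mix = f_A·δ_A + (1 − f_A)·δ_B  ⇒  f_A = (δ_mix − δ_B)/(δ_A − δ_B)
f_A = (-42.5 − (-27.8)) / (-51.5 − (-27.8))
f_A = -14.7 / -23.7 = 0.6203

62.0%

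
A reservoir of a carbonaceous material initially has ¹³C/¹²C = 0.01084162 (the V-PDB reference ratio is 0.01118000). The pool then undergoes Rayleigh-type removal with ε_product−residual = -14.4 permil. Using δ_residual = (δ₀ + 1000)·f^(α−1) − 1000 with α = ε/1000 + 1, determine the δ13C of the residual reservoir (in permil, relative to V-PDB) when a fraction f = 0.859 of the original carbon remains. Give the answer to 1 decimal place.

δ₀ = (0.01084162/0.01118000 − 1)×1000 = (0.969733 − 1)×1000 = -30.267 permil
α − 1 = ε/1000 = -0.0144
f^(α−1) = 0.859^(-0.0144) = 1.002191
δ_res = (-30.267 + 1000) × 1.002191 − 1000 = 971.858 − 1000 = -28.14 permil

-28.1 permil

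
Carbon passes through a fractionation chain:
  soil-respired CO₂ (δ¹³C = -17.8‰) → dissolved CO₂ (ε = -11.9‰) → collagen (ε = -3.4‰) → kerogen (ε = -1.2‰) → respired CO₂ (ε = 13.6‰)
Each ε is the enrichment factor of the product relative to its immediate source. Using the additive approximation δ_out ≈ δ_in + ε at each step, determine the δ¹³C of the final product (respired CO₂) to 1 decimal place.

-20.7‰

step 1: δ ≈ -17.8 + (-11.9) = -29.7‰
step 2: δ ≈ -29.7 + (-3.4) = -33.1‰
step 3: δ ≈ -33.1 + (-1.2) = -34.3‰
step 4: δ ≈ -34.3 + (13.6) = -20.7‰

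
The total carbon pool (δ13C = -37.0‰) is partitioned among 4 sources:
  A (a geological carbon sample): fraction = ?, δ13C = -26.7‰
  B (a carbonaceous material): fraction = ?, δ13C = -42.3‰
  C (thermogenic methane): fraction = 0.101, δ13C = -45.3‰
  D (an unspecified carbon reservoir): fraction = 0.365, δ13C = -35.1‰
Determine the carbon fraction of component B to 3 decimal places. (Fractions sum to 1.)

0.343

Let f_B and f_A be the unknown fractions; fractions sum to 1 so f_B + f_A = 0.534.
Mass balance: Σ fᵢ·δᵢ = δ_bulk ⇒ f_B·(-42.3) + f_A·(-26.7) = -37.0 − (-17.387) = -19.613
Substitute f_A = 0.534 − f_B:
f_B·(-42.3 − -26.7) = -19.613 − 0.534×(-26.7) = -5.355
f_B = -5.355 / -15.6 = 0.3433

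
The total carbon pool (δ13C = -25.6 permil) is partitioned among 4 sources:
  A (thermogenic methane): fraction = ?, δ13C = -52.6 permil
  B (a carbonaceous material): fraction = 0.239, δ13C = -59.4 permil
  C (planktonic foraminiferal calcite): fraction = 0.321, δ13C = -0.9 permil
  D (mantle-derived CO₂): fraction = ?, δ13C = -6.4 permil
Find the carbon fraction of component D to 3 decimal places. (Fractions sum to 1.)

Let f_D and f_A be the unknown fractions; fractions sum to 1 so f_D + f_A = 0.440.
Mass balance: Σ fᵢ·δᵢ = δ_bulk ⇒ f_D·(-6.4) + f_A·(-52.6) = -25.6 − (-14.485) = -11.115
Substitute f_A = 0.440 − f_D:
f_D·(-6.4 − -52.6) = -11.115 − 0.440×(-52.6) = 12.029
f_D = 12.029 / 46.2 = 0.2604

0.260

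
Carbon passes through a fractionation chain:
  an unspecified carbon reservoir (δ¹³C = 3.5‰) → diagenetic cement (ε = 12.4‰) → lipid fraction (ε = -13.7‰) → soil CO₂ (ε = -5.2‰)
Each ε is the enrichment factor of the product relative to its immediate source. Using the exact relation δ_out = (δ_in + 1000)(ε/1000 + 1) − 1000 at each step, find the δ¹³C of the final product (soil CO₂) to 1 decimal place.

step 1: δ = (3.50 + 1000)·(12.4/1000 + 1) − 1000 = 15.94‰
step 2: δ = (15.94 + 1000)·(-13.7/1000 + 1) − 1000 = 2.02‰
step 3: δ = (2.02 + 1000)·(-5.2/1000 + 1) − 1000 = -3.19‰

-3.2‰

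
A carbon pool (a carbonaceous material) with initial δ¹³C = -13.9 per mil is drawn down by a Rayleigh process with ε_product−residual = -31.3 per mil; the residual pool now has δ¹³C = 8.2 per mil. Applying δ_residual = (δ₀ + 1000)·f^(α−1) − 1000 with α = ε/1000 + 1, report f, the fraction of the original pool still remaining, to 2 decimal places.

α − 1 = ε/1000 = -0.0313
(δ_res + 1000)/(δ₀ + 1000) = (8.2 + 1000)/(-13.9 + 1000) = 1008.2/986.1 = 1.022412
f = 1.022412^(1/-0.0313) = exp(ln(1.022412)/-0.0313) = exp(0.02216/-0.0313)
f = exp(-0.7081) = 0.4926

0.49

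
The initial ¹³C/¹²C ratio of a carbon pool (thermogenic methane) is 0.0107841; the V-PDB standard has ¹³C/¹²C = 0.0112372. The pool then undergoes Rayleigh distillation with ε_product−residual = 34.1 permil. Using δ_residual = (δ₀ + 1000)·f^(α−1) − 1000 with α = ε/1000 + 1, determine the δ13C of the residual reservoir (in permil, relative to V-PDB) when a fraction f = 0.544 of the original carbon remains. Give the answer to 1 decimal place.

δ₀ = (0.0107841/0.0112372 − 1)×1000 = (0.959679 − 1)×1000 = -40.321 permil
α − 1 = ε/1000 = 0.0341
f^(α−1) = 0.544^(0.0341) = 0.979454
δ_res = (-40.321 + 1000) × 0.979454 − 1000 = 939.961 − 1000 = -60.04 permil

-60.0 permil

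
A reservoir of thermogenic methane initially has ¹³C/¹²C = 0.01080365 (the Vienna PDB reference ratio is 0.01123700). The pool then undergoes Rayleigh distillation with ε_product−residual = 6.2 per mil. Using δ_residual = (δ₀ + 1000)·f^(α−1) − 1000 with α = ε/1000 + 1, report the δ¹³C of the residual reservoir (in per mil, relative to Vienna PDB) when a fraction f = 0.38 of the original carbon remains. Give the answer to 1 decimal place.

-44.3 per mil

δ₀ = (0.01080365/0.01123700 − 1)×1000 = (0.961435 − 1)×1000 = -38.565 per mil
α − 1 = ε/1000 = 0.0062
f^(α−1) = 0.38^(0.0062) = 0.994019
δ_res = (-38.565 + 1000) × 0.994019 − 1000 = 955.685 − 1000 = -44.31 per mil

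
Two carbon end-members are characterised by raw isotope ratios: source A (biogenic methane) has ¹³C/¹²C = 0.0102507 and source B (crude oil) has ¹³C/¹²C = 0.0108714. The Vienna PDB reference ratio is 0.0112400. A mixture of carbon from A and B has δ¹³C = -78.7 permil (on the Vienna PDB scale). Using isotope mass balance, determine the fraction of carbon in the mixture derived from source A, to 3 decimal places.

0.831

δ_A = (0.0102507/0.0112400 − 1)×1000 = (0.911984 − 1)×1000 = -88.016 permil
δ_B = (0.0108714/0.0112400 − 1)×1000 = (0.967206 − 1)×1000 = -32.794 permil
f_A = (δ_mix − δ_B)/(δ_A − δ_B) = (-78.7 − (-32.794))/(-88.016 − (-32.794))
f_A = -45.906 / -55.222 = 0.8313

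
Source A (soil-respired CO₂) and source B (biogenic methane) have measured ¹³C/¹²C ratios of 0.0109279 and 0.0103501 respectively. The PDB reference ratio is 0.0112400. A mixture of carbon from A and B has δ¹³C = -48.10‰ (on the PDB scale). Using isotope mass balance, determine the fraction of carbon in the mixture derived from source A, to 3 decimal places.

0.604

δ_A = (0.0109279/0.0112400 − 1)×1000 = (0.972233 − 1)×1000 = -27.767‰
δ_B = (0.0103501/0.0112400 − 1)×1000 = (0.920827 − 1)×1000 = -79.173‰
f_A = (δ_mix − δ_B)/(δ_A − δ_B) = (-48.10 − (-79.173))/(-27.767 − (-79.173))
f_A = 31.073 / 51.406 = 0.6045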